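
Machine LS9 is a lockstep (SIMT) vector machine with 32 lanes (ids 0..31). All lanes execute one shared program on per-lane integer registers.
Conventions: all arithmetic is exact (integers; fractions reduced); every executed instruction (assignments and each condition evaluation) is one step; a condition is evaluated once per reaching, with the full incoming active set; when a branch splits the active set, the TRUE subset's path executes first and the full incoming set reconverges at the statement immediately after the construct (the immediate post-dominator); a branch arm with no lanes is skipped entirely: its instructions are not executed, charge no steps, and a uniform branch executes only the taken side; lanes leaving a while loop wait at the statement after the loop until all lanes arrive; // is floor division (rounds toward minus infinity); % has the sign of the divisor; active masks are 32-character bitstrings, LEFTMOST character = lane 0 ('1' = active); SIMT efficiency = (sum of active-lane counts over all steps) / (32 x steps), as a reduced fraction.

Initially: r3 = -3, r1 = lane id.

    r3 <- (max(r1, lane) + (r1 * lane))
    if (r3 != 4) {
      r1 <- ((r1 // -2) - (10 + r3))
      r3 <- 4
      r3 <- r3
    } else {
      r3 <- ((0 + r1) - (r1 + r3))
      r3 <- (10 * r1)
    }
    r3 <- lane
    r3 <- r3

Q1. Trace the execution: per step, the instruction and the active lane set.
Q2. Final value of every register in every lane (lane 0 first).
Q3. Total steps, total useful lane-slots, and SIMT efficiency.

step 0: r3 <- (max(r1, lane) + (r1 * lane)) 11111111111111111111111111111111
step 1: eval (r3 != 4)               11111111111111111111111111111111
step 2: r1 <- ((r1 // -2) - (10 + r3)) 11111111111111111111111111111111
step 3: r3 <- 4                      11111111111111111111111111111111
step 4: r3 <- r3                     11111111111111111111111111111111
step 5: r3 <- lane                   11111111111111111111111111111111
step 6: r3 <- r3                     11111111111111111111111111111111

Answer: 7 steps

r3: 0,1,2,3,4,5,6,7,8,9,10,11,12,13,14,15,16,17,18,19,20,21,22,23,24,25,26,27,28,29,30,31
r1: -10,-13,-17,-24,-32,-43,-55,-70,-86,-105,-125,-148,-172,-199,-227,-258,-290,-325,-361,-400,-440,-483,-527,-574,-622,-673,-725,-780,-836,-895,-955,-1018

steps = 7; useful = 224; efficiency = 224/224 = 1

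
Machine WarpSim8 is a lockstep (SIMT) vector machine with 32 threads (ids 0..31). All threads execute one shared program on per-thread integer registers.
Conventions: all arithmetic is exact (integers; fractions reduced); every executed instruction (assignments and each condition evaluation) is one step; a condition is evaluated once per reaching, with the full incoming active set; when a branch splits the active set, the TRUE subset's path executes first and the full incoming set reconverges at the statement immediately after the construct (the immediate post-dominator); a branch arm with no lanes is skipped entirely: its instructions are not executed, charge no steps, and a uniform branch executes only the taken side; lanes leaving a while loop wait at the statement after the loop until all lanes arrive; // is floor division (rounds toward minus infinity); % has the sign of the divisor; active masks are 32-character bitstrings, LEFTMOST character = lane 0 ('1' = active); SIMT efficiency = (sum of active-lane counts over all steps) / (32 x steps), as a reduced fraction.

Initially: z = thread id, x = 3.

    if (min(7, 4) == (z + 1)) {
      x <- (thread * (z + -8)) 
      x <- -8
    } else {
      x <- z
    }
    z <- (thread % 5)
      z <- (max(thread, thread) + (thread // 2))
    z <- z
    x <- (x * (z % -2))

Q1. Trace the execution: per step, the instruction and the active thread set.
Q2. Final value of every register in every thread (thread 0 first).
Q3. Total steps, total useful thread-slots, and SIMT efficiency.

step 0: eval (min(7, 4) == (z + 1))  11111111111111111111111111111111
step 1: x <- (thread * (z + -8))     00010000000000000000000000000000
step 2: x <- -8                      00010000000000000000000000000000
step 3: x <- z                       11101111111111111111111111111111
step 4: z <- (thread % 5)            11111111111111111111111111111111
step 5: z <- (max(thread, thread) + (thread // 2)) 11111111111111111111111111111111
step 6: z <- z                       11111111111111111111111111111111
step 7: x <- (x * (z % -2))          11111111111111111111111111111111

Answer: 8 steps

z: 0,1,3,4,6,7,9,10,12,13,15,16,18,19,21,22,24,25,27,28,30,31,33,34,36,37,39,40,42,43,45,46
x: 0,-1,-2,0,0,-5,-6,0,0,-9,-10,0,0,-13,-14,0,0,-17,-18,0,0,-21,-22,0,0,-25,-26,0,0,-29,-30,0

steps = 8; useful = 193; efficiency = 193/256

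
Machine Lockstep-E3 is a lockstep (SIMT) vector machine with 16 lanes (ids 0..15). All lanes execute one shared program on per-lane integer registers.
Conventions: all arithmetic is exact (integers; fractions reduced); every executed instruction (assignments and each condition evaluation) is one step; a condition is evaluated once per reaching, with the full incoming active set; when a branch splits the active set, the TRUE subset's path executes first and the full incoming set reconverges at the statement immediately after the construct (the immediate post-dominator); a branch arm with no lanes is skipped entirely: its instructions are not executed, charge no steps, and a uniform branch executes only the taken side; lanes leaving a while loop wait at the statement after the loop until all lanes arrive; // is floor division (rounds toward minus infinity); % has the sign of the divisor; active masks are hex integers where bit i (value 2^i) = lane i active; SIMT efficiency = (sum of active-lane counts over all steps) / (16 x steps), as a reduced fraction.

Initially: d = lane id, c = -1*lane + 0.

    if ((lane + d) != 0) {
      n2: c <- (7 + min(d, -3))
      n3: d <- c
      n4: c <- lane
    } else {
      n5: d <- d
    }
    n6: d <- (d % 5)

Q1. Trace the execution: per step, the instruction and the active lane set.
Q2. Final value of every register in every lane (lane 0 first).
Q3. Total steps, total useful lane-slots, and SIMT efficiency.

step 0: eval ((lane + d) != 0)       0xffff
step 1: c <- (7 + min(d, -3))        0xfffe
step 2: d <- c                       0xfffe
step 3: c <- lane                    0xfffe
step 4: d <- d                       0x0001
step 5: d <- (d % 5)                 0xffff

Answer: 6 steps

d: 0,4,4,4,4,4,4,4,4,4,4,4,4,4,4,4
c: 0,1,2,3,4,5,6,7,8,9,10,11,12,13,14,15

steps = 6; useful = 78; efficiency = 78/96 = 13/16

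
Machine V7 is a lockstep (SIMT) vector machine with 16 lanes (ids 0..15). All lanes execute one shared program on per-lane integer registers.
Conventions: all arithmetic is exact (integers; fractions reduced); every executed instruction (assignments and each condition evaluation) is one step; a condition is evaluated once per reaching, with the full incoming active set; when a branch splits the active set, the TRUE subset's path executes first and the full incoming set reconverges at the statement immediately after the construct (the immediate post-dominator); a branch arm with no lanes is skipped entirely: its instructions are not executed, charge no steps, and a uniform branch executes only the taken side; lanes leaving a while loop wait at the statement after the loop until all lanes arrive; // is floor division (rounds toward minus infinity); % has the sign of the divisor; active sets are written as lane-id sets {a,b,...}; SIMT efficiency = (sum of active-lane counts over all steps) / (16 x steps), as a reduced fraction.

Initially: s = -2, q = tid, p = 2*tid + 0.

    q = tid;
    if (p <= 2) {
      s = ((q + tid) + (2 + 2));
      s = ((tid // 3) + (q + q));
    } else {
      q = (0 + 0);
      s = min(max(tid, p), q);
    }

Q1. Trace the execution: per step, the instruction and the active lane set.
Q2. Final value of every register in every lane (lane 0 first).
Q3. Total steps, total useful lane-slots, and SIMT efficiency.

step 0: q <- tid                     {0,1,2,3,4,5,6,7,8,9,10,11,12,13,14,15}
step 1: eval (p <= 2)                {0,1,2,3,4,5,6,7,8,9,10,11,12,13,14,15}
step 2: s <- ((q + tid) + (2 + 2))   {0,1}
step 3: s <- ((tid // 3) + (q + q))  {0,1}
step 4: q <- (0 + 0)                 {2,3,4,5,6,7,8,9,10,11,12,13,14,15}
step 5: s <- min(max(tid, p), q)     {2,3,4,5,6,7,8,9,10,11,12,13,14,15}

Answer: 6 steps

s: 0,2,0,0,0,0,0,0,0,0,0,0,0,0,0,0
q: 0,1,0,0,0,0,0,0,0,0,0,0,0,0,0,0
p: 0,2,4,6,8,10,12,14,16,18,20,22,24,26,28,30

steps = 6; useful = 64; efficiency = 64/96 = 2/3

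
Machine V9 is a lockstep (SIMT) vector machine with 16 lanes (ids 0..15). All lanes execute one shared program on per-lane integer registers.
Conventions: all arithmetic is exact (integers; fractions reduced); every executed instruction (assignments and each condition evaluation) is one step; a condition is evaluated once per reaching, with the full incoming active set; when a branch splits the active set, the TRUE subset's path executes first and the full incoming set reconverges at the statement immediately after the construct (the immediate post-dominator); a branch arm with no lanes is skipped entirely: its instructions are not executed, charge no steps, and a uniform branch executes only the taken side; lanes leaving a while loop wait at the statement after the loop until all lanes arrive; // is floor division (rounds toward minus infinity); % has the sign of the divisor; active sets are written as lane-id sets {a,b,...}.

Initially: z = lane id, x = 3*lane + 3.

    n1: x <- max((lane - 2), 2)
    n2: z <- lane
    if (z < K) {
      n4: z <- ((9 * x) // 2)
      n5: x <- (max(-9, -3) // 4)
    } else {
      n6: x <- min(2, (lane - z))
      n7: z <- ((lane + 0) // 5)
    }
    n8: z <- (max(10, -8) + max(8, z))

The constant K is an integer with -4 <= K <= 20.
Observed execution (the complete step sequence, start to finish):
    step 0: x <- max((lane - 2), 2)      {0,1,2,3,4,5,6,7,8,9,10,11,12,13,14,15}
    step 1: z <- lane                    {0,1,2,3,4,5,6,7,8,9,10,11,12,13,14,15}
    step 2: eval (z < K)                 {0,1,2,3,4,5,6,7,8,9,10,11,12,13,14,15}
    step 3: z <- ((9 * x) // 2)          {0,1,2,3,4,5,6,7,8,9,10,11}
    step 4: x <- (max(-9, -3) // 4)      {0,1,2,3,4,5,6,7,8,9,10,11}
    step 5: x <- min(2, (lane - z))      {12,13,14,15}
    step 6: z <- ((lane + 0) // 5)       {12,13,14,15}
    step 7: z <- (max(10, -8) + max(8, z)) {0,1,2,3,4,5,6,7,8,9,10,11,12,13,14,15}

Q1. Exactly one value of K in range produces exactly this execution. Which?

Answer: K = 12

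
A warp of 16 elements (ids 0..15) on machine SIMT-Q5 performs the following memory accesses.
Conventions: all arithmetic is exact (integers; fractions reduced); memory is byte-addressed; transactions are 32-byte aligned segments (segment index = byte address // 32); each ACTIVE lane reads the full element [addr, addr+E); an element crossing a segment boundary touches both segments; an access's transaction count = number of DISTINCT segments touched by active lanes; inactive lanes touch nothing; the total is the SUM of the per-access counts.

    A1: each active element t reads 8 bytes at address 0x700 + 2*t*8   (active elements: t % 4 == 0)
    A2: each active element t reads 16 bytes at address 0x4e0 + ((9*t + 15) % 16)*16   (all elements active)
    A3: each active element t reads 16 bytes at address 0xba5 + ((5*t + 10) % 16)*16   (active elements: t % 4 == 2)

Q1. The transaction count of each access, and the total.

A1: 4 transactions
A2: 8 transactions
A3: 4 transactions

Answer: 4,8,4; total 16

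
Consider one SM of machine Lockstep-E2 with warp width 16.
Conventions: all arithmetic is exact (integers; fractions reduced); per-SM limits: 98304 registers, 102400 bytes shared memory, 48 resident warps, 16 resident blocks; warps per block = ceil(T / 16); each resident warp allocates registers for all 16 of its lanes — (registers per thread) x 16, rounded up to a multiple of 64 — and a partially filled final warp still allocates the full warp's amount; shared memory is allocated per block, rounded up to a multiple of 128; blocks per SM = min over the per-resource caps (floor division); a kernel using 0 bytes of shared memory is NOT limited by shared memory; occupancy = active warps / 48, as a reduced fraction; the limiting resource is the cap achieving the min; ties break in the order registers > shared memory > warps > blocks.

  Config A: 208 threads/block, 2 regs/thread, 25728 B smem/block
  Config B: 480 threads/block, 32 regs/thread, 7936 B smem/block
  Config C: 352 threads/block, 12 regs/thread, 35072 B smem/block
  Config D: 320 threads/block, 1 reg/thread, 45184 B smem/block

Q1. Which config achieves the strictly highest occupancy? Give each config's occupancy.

occupancies: A 13/16, B 5/8, C 11/12, D 5/6

Answer: C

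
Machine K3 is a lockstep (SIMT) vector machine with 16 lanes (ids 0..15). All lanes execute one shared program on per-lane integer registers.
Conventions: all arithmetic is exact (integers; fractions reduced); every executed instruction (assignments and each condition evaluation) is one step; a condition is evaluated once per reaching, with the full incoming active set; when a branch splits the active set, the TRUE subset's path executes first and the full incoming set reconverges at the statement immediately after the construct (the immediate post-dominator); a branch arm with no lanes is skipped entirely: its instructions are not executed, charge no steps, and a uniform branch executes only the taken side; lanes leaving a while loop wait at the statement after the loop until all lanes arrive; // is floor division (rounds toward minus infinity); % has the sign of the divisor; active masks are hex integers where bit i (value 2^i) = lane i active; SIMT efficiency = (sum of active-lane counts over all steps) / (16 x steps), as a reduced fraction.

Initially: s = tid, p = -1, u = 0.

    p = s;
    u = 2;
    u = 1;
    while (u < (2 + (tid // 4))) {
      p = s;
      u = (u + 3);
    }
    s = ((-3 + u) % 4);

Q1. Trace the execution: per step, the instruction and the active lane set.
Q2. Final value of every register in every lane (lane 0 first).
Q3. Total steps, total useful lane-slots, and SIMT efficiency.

step 0: p <- s                       0xffff
step 1: u <- 2                       0xffff
step 2: u <- 1                       0xffff
step 3: eval (u < (2 + (tid // 4)))  0xffff
step 4: p <- s                       0xffff
step 5: u <- (u + 3)                 0xffff
step 6: eval (u < (2 + (tid // 4)))  0xffff
step 7: p <- s                       0xf000
step 8: u <- (u + 3)                 0xf000
step 9: eval (u < (2 + (tid // 4)))  0xf000
step 10: s <- ((-3 + u) % 4)          0xffff

Answer: 11 steps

s: 1,1,1,1,1,1,1,1,1,1,1,1,0,0,0,0
p: 0,1,2,3,4,5,6,7,8,9,10,11,12,13,14,15
u: 4,4,4,4,4,4,4,4,4,4,4,4,7,7,7,7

steps = 11; useful = 140; efficiency = 140/176 = 35/44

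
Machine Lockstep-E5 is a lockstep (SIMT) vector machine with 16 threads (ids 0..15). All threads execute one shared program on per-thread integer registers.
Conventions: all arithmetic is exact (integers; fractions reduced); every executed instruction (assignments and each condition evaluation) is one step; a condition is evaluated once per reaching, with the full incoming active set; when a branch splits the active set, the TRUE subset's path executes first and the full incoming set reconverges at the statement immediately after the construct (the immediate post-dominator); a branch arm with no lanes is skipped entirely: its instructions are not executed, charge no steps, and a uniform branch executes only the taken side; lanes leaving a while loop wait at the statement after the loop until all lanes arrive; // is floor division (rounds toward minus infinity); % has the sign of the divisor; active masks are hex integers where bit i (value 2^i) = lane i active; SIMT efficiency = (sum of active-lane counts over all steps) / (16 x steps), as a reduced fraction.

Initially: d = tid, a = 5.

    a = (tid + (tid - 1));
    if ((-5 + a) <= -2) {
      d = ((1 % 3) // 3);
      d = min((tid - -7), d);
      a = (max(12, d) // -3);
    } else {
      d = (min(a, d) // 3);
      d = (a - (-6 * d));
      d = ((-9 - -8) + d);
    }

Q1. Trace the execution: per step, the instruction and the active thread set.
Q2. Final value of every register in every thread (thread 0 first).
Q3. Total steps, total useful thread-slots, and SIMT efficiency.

step 0: a <- (tid + (tid - 1))       0xffff
step 1: eval ((-5 + a) <= -2)        0xffff
step 2: d <- ((1 % 3) // 3)          0x0007
step 3: d <- min((tid - -7), d)      0x0007
step 4: a <- (max(12, d) // -3)      0x0007
step 5: d <- (min(a, d) // 3)        0xfff8
step 6: d <- (a - (-6 * d))          0xfff8
step 7: d <- ((-9 - -8) + d)         0xfff8

Answer: 8 steps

d: 0,0,0,10,12,14,22,24,26,34,36,38,46,48,50,58
a: -4,-4,-4,5,7,9,11,13,15,17,19,21,23,25,27,29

steps = 8; useful = 80; efficiency = 80/128 = 5/8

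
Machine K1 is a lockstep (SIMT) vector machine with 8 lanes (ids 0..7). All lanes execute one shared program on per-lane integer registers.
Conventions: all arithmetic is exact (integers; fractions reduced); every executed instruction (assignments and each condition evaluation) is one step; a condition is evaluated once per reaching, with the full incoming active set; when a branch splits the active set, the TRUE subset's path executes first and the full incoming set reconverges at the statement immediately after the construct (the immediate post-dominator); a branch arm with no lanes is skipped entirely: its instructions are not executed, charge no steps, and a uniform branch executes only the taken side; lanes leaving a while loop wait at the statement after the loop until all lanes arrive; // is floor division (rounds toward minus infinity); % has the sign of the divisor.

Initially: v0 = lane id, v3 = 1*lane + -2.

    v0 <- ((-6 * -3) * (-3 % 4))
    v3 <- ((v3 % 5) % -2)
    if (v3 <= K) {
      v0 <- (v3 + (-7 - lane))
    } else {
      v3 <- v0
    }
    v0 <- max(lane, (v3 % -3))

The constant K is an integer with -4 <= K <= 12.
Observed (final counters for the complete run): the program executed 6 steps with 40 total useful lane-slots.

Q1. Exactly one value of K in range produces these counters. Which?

Answer: K = -1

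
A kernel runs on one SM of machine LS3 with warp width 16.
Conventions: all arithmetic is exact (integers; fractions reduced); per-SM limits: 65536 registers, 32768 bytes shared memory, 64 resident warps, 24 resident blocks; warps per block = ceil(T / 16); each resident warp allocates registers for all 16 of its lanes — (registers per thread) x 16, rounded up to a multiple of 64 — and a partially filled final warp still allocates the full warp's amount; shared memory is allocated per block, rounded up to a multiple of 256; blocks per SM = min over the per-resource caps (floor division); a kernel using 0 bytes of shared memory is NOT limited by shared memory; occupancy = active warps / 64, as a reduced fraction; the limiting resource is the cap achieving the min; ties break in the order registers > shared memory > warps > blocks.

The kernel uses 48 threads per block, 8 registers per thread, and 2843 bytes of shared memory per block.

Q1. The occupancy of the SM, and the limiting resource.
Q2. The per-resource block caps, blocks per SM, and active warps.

Answer: occupancy 15/32, limited by shared memory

registers: 170 blocks
shared memory: 10 blocks
warps: 21 blocks
blocks: 24 blocks

Answer: 10 blocks, 30 active warps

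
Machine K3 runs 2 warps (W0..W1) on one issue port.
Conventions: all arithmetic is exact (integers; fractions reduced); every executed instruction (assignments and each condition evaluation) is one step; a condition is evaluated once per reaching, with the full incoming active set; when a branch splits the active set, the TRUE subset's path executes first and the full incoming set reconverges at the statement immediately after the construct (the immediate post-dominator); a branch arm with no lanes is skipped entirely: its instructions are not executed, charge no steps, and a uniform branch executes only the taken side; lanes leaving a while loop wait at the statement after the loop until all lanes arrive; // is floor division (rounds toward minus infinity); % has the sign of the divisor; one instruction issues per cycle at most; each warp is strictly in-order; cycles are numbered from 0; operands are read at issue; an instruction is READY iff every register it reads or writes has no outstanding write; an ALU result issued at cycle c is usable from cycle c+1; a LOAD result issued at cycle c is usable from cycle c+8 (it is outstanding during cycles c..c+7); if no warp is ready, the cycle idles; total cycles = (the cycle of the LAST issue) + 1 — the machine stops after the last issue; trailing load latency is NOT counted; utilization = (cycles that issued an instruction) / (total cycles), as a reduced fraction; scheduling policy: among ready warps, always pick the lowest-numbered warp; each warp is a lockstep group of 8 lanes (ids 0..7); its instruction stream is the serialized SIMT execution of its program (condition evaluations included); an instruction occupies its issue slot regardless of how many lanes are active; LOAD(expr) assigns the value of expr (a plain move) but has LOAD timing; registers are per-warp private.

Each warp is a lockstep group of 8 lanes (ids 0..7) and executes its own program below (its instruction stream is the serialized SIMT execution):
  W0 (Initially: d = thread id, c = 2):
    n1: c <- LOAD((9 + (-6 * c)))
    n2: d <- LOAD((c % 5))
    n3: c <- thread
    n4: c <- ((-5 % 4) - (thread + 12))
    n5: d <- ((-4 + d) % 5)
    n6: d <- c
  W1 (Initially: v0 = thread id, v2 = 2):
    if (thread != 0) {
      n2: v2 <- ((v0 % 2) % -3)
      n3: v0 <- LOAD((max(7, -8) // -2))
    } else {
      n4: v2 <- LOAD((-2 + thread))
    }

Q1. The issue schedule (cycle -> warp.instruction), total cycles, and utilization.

cycle 0: W0.I0
cycle 1: W1.I0
cycle 2: W1.I1
cycle 3: W1.I2
cycle 4: W1.I3
cycle 5: idle
cycle 6: idle
cycle 7: idle
cycle 8: W0.I1
cycle 9: W0.I2
cycle 10: W0.I3
cycle 11: idle
cycle 12: idle
cycle 13: idle
cycle 14: idle
cycle 15: idle
cycle 16: W0.I4
cycle 17: W0.I5

Answer: 18 cycles, utilization 5/9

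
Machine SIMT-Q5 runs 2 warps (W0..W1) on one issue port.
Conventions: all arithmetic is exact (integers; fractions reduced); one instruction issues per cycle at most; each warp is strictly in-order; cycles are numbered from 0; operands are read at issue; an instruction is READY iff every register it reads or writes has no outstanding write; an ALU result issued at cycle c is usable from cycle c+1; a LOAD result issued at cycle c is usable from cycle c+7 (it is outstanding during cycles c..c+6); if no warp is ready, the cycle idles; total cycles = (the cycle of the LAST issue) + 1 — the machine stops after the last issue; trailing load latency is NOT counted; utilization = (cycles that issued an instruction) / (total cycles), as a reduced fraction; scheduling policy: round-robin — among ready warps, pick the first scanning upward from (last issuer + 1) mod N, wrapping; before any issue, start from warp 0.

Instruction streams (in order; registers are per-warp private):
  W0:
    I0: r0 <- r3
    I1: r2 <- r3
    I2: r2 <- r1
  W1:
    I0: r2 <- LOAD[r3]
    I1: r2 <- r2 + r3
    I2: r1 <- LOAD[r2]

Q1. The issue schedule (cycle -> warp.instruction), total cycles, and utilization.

cycle 0: W0.I0
cycle 1: W1.I0
cycle 2: W0.I1
cycle 3: W0.I2
cycle 4: idle
cycle 5: idle
cycle 6: idle
cycle 7: idle
cycle 8: W1.I1
cycle 9: W1.I2

Answer: 10 cycles, utilization 3/5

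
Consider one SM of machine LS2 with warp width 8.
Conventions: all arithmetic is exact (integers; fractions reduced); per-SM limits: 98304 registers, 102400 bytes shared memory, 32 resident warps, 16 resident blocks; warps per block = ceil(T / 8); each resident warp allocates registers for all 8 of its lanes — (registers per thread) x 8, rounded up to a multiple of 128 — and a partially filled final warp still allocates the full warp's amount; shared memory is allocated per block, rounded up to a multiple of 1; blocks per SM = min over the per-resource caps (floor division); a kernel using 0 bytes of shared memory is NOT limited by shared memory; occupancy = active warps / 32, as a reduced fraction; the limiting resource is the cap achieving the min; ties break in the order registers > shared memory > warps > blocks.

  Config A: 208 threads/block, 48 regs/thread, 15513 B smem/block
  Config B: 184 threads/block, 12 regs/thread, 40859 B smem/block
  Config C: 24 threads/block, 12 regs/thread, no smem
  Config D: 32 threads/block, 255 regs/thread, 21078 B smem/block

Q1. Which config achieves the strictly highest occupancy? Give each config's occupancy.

occupancies: A 13/16, B 23/32, C 15/16, D 1/2

Answer: C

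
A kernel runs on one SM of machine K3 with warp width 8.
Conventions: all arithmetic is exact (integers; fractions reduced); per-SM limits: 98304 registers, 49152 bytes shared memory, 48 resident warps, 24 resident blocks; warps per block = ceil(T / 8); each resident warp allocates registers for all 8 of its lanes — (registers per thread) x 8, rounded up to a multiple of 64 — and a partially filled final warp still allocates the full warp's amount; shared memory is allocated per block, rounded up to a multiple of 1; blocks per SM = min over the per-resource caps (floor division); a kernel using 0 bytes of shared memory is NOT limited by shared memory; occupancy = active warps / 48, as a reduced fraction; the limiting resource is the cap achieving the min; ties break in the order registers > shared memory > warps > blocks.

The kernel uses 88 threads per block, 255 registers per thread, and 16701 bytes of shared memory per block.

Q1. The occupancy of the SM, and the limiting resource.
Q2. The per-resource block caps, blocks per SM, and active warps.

Answer: occupancy 11/24, limited by shared memory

registers: 4 blocks
shared memory: 2 blocks
warps: 4 blocks
blocks: 24 blocks

Answer: 2 blocks, 22 active warps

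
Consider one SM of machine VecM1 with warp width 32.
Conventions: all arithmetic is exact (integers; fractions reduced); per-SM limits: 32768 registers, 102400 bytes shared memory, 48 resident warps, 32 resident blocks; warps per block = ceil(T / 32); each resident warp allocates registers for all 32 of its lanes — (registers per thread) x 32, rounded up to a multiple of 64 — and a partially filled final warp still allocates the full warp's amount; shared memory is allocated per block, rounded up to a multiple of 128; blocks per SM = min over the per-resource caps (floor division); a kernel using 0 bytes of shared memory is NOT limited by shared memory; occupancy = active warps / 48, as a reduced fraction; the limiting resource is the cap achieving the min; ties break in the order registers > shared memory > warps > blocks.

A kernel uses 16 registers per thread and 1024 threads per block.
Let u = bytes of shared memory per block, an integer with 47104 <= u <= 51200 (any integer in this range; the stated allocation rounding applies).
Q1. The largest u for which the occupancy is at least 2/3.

Answer: u = 51200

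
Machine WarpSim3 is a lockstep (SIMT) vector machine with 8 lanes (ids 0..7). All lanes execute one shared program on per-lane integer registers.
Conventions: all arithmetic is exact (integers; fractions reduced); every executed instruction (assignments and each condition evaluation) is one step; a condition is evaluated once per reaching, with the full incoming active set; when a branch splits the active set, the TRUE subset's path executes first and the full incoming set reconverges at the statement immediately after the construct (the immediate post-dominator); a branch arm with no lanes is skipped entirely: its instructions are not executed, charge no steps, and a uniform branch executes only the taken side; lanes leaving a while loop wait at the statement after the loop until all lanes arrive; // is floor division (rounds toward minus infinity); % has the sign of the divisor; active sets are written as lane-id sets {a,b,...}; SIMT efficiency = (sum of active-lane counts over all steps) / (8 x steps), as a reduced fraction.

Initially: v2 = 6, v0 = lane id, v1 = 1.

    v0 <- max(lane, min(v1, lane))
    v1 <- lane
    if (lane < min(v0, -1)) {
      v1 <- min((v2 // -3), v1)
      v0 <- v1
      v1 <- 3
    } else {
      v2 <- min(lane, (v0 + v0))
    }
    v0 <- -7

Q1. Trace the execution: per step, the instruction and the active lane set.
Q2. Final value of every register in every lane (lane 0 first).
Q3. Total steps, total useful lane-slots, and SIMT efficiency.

step 0: v0 <- max(lane, min(v1, lane)) {0,1,2,3,4,5,6,7}
step 1: v1 <- lane                   {0,1,2,3,4,5,6,7}
step 2: eval (lane < min(v0, -1))    {0,1,2,3,4,5,6,7}
step 3: v2 <- min(lane, (v0 + v0))   {0,1,2,3,4,5,6,7}
step 4: v0 <- -7                     {0,1,2,3,4,5,6,7}

Answer: 5 steps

v2: 0,1,2,3,4,5,6,7
v0: -7,-7,-7,-7,-7,-7,-7,-7
v1: 0,1,2,3,4,5,6,7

steps = 5; useful = 40; efficiency = 40/40 = 1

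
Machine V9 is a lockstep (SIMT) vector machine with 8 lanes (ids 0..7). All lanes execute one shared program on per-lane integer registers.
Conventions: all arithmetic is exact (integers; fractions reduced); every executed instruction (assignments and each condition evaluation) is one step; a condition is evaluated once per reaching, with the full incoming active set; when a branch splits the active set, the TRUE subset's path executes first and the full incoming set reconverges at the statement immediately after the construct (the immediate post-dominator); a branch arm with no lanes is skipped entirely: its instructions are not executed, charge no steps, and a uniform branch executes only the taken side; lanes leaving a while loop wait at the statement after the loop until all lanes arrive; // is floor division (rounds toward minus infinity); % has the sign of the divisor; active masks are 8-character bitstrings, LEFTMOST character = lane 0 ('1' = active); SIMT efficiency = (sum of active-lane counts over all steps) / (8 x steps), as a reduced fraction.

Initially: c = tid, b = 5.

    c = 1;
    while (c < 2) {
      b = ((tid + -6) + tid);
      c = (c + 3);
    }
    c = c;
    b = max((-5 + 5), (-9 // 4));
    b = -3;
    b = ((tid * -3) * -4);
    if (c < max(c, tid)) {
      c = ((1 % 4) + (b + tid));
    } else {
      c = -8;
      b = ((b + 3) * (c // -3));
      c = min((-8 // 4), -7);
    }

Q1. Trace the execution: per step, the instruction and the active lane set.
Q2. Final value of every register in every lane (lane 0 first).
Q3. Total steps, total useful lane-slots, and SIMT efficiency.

step 0: c <- 1                       11111111
step 1: eval (c < 2)                 11111111
step 2: b <- ((tid + -6) + tid)      11111111
step 3: c <- (c + 3)                 11111111
step 4: eval (c < 2)                 11111111
step 5: c <- c                       11111111
step 6: b <- max((-5 + 5), (-9 // 4)) 11111111
step 7: b <- -3                      11111111
step 8: b <- ((tid * -3) * -4)       11111111
step 9: eval (c < max(c, tid))       11111111
step 10: c <- ((1 % 4) + (b + tid))   00000111
step 11: c <- -8                      11111000
step 12: b <- ((b + 3) * (c // -3))   11111000
step 13: c <- min((-8 // 4), -7)      11111000

Answer: 14 steps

c: -7,-7,-7,-7,-7,66,79,92
b: 6,30,54,78,102,60,72,84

steps = 14; useful = 98; efficiency = 98/112 = 7/8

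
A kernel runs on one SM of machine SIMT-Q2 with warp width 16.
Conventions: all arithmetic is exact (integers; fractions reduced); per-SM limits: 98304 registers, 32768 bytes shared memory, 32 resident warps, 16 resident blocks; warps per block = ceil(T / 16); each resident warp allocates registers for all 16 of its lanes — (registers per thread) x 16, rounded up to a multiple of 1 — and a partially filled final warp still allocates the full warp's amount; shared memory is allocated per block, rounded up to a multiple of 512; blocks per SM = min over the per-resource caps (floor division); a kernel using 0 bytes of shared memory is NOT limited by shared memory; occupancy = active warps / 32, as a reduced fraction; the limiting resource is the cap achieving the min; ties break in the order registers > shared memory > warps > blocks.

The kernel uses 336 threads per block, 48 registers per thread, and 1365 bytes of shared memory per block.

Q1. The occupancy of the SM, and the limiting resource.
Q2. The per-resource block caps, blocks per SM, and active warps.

Answer: occupancy 21/32, limited by warps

registers: 6 blocks
shared memory: 21 blocks
warps: 1 block
blocks: 16 blocks

Answer: 1 block, 21 active warps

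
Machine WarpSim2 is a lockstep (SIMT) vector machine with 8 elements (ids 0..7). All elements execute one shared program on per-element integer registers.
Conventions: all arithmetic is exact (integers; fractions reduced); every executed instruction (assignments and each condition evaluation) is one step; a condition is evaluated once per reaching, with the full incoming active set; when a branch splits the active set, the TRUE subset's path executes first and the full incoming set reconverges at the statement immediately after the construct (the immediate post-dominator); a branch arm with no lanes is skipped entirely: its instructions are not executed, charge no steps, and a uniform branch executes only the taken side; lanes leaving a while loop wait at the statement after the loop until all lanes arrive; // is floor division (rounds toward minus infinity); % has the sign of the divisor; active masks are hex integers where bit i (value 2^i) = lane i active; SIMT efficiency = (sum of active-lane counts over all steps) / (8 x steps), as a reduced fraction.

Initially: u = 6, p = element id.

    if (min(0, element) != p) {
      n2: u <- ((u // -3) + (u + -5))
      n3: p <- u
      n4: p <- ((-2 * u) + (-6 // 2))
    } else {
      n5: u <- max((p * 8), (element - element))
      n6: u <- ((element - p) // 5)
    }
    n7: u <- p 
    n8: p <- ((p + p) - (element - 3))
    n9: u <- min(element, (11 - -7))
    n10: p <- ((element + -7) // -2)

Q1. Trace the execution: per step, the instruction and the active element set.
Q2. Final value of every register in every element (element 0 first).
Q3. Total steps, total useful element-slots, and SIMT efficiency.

step 0: eval (min(0, element) != p)  0xff
step 1: u <- ((u // -3) + (u + -5))  0xfe
step 2: p <- u                       0xfe
step 3: p <- ((-2 * u) + (-6 // 2))  0xfe
step 4: u <- max((p * 8), (element - element)) 0x01
step 5: u <- ((element - p) // 5)    0x01
step 6: u <- p                       0xff
step 7: p <- ((p + p) - (element - 3)) 0xff
step 8: u <- min(element, (11 - -7)) 0xff
step 9: p <- ((element + -7) // -2)  0xff

Answer: 10 steps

u: 0,1,2,3,4,5,6,7
p: 3,3,2,2,1,1,0,0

steps = 10; useful = 63; efficiency = 63/80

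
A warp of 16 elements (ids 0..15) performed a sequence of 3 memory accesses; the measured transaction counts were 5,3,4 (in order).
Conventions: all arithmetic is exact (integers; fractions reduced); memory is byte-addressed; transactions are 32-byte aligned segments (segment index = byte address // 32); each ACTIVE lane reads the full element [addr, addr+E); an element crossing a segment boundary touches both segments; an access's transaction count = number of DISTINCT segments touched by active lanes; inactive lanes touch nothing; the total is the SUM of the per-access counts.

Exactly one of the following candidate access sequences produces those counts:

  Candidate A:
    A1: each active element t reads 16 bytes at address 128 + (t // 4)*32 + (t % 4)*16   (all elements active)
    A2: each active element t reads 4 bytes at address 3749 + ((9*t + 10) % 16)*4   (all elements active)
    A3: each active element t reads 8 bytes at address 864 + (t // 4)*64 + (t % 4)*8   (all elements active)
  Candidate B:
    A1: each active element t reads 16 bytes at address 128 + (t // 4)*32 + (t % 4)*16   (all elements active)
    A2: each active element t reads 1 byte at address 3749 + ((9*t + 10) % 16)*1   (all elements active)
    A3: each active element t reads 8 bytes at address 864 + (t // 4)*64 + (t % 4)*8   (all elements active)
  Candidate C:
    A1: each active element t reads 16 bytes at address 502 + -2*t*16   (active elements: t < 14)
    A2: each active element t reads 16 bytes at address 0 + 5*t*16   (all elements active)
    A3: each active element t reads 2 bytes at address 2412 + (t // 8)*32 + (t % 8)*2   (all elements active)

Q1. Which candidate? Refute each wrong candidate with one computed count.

B: A2 gives 1 transaction, not 3
C: A1 gives 15 transactions, not 5
A: all counts match (5,3,4)

Answer: A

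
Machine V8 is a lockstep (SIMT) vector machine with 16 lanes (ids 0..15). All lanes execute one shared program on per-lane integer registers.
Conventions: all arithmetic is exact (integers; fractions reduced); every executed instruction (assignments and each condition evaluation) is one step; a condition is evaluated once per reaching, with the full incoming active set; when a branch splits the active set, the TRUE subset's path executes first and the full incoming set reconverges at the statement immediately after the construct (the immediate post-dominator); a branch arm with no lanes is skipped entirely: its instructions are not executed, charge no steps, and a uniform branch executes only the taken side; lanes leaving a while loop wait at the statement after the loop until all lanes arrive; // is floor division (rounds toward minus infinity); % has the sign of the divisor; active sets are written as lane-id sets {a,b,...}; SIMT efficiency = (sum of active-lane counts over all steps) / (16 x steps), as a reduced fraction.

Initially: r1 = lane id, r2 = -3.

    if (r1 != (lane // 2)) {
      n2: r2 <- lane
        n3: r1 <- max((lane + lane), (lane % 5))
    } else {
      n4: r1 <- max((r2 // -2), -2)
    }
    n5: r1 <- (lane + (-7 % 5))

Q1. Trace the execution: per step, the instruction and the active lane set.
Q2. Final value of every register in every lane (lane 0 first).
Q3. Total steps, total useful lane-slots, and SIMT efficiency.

step 0: eval (r1 != (lane // 2))     {0,1,2,3,4,5,6,7,8,9,10,11,12,13,14,15}
step 1: r2 <- lane                   {1,2,3,4,5,6,7,8,9,10,11,12,13,14,15}
step 2: r1 <- max((lane + lane), (lane % 5)) {1,2,3,4,5,6,7,8,9,10,11,12,13,14,15}
step 3: r1 <- max((r2 // -2), -2)    {0}
step 4: r1 <- (lane + (-7 % 5))      {0,1,2,3,4,5,6,7,8,9,10,11,12,13,14,15}

Answer: 5 steps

r1: 3,4,5,6,7,8,9,10,11,12,13,14,15,16,17,18
r2: -3,1,2,3,4,5,6,7,8,9,10,11,12,13,14,15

steps = 5; useful = 63; efficiency = 63/80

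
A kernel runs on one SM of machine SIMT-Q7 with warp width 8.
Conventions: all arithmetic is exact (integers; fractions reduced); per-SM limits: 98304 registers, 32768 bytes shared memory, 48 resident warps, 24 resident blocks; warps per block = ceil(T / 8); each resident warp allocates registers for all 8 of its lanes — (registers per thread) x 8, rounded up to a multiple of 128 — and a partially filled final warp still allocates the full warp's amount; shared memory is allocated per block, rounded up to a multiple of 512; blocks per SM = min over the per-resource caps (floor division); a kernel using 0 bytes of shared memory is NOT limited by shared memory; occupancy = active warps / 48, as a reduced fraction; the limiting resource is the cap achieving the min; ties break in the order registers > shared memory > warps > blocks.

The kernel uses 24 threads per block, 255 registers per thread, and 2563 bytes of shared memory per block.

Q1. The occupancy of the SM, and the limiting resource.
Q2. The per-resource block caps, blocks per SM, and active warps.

Answer: occupancy 5/8, limited by shared memory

registers: 16 blocks
shared memory: 10 blocks
warps: 16 blocks
blocks: 24 blocks

Answer: 10 blocks, 30 active warps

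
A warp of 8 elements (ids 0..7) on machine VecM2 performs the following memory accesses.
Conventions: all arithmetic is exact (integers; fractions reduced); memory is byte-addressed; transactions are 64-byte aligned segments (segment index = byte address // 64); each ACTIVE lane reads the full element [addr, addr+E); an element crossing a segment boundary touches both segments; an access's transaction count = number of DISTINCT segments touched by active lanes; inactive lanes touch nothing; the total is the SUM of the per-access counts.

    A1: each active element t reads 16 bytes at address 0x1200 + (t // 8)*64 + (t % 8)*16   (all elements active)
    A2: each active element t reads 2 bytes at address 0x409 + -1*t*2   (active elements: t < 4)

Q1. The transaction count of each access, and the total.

A1: 2 transactions
A2: 1 transaction

Answer: 2,1; total 3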